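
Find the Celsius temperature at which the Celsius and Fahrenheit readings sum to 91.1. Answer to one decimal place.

21.1°C

Let C be the Celsius reading. The Fahrenheit reading is F = 1.8·C + 32.
Require C + F = 91.1: (2.8)·C + 32 = 91.1.
C = (91.1 - 32) / (2.8) = 21.1.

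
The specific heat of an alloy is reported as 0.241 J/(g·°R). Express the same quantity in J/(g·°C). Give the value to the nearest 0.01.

The quantity depends on a temperature interval, so only the ratio of degree sizes applies; the offset between the scales is irrelevant.
A change of 1°C is a change of 1.8°R, so per °C the value is 0.241 × 1.8 = 0.43.

0.43 J/(g·°C)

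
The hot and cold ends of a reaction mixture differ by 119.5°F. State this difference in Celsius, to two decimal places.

An interval of 1°F corresponds to 5/9°C.
119.5 × 5/9 = 66.39.

66.39°C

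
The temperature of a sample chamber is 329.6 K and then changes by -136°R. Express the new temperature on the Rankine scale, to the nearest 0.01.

Initial temperature in Celsius: 329.6 - 273.15 = 56.4500°C.
The 136°R change is an interval, so only the factor 5/9 applies: -136 × 5/9 = -75.5556°C.
Final Celsius temperature: 56.4500 - 75.5556 = -19.1056°C.
In Rankine: -19.1056 × 1.8 + 491.67 = 457.28°R.

457.28°R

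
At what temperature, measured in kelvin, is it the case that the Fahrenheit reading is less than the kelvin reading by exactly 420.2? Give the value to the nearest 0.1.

Let K be the kelvin reading. The Fahrenheit reading is F = 1.8·K - 459.67.
Require F - K = -420.2: (0.8)·K - 459.67 = -420.2.
K = (-420.2 + 459.67) / (0.8) = 49.3.

49.3 K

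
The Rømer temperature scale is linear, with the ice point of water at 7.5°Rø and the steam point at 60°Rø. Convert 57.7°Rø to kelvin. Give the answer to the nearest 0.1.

368.8 K

Linear interpolation between the fixed points: C = (57.7 - 7.5) × 100 / (60 - 7.5) = 95.6190°C.
Then 95.6190 + 273.15 = 368.8 K.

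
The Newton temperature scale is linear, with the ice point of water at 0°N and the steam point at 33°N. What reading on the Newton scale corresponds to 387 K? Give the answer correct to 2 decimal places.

37.57°N

First in Celsius: 387 - 273.15 = 113.8500°C.
Linearly onto the Newton scale: 0 + (113.8500 / 100) × (33 - 0) = 37.57°N.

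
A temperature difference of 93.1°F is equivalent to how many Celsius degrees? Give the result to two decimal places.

Only the scale ratio 5/9 matters for a change in temperature.
93.1 × 5/9 = 51.72.

51.72°C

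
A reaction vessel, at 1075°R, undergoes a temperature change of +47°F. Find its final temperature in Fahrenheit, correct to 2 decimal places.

Initial temperature in Celsius: (1075 - 491.67) × 5/9 = 324.0722°C.
The 47°F change is an interval, so only the factor 5/9 applies: +47 × 5/9 = +26.1111°C.
Final Celsius temperature: 324.0722 + 26.1111 = 350.1833°C.
In Fahrenheit: 350.1833 × 1.8 + 32 = 662.33°F.

662.33°F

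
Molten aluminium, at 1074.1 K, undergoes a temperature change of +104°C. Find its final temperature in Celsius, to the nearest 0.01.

904.95°C

Initial temperature in Celsius: 1074.1 - 273.15 = 800.9500°C.
Final Celsius temperature: 800.9500 + 104.0000 = 904.9500°C.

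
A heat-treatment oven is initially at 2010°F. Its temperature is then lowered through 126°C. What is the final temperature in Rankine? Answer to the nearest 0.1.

Initial temperature in Celsius: (2010 - 32) × 5/9 = 1098.8889°C.
Final Celsius temperature: 1098.8889 - 126.0000 = 972.8889°C.
In Rankine: 972.8889 × 1.8 + 491.67 = 2242.9°R.

2242.9°R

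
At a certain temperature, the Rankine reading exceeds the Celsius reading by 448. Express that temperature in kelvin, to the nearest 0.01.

Let x be the Rankine reading; then the Celsius reading is 5/9·x - 273.15.
(5/9·x - 273.15) - x = -448  ⇒  (-4/9)·x = -174.85  ⇒  x = 393.4125°R.
In Celsius: (393.4125 - 491.67) × 5/9 = -54.5875°C.
In kelvin: -54.5875 + 273.15 = 218.56 K.

218.56 K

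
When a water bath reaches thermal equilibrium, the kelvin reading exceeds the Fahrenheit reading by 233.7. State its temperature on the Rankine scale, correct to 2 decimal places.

508.43°R

Let x be the Fahrenheit reading; then the kelvin reading is 5/9·x + 255.372.
(5/9·x + 255.372) - x = 233.7  ⇒  (-4/9)·x = -21.6722  ⇒  x = 48.7625°F.
In Celsius: (48.7625 - 32) × 5/9 = 9.3125°C.
In Rankine: 9.3125 × 1.8 + 491.67 = 508.43°R.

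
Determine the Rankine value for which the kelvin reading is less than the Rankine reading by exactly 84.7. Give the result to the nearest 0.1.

190.6°R

Let R be the Rankine reading. The kelvin reading is K = 5/9·R.
Require K - R = -84.7: (-4/9)·R = -84.7.
R = (-84.7) / (-4/9) = 190.6.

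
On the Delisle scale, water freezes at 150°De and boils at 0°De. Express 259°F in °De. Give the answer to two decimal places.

-39.17°De

First in Celsius: (259 - 32) × 5/9 = 126.1111°C.
Linearly onto the Delisle scale: 150 + (126.1111 / 100) × (0 - 150) = -39.17°De.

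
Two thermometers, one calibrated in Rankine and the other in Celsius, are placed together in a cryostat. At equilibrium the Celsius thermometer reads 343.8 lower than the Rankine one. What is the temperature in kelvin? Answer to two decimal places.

88.31 K

Let x be the Rankine reading; then the Celsius reading is 5/9·x - 273.15.
(5/9·x - 273.15) - x = -343.8  ⇒  (-4/9)·x = -70.65  ⇒  x = 158.9625°R.
In Celsius: (158.9625 - 491.67) × 5/9 = -184.8375°C.
In kelvin: -184.8375 + 273.15 = 88.31 K.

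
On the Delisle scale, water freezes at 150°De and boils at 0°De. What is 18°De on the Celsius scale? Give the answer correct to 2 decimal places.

Linear interpolation between the fixed points: C = (18 - 150) × 100 / (0 - 150) = 88.0000°C.

88.00°C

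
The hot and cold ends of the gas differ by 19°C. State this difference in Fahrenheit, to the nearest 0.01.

An interval of 1°C corresponds to 1.8°F.
19 × 1.8 = 34.20.

34.20°F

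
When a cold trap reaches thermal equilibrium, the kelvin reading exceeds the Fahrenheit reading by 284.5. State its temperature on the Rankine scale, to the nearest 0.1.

394.1°R

Let x be the Fahrenheit reading; then the kelvin reading is 5/9·x + 255.372.
(5/9·x + 255.372) - x = 284.5  ⇒  (-4/9)·x = 29.1278  ⇒  x = -65.5375°F.
In Celsius: (-65.5375 - 32) × 5/9 = -54.1875°C.
In Rankine: -54.1875 × 1.8 + 491.67 = 394.1°R.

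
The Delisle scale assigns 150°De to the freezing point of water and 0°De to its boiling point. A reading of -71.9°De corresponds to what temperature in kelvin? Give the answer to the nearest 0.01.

Linear interpolation between the fixed points: C = (-71.9 - 150) × 100 / (0 - 150) = 147.9333°C.
Then 147.9333 + 273.15 = 421.08 K.

421.08 K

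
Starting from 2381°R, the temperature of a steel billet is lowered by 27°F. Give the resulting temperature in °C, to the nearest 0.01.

1034.63°C

Initial temperature in Celsius: (2381 - 491.67) × 5/9 = 1049.6278°C.
The 27°F change is an interval, so only the factor 5/9 applies: -27 × 5/9 = -15.0000°C.
Final Celsius temperature: 1049.6278 - 15.0000 = 1034.6278°C.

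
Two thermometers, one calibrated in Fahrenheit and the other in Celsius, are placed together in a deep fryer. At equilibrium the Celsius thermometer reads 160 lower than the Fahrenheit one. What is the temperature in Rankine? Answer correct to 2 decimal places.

779.67°R

Let x be the Fahrenheit reading; then the Celsius reading is 5/9·x - 17.7778.
(5/9·x - 17.7778) - x = -160  ⇒  (-4/9)·x = -142.222  ⇒  x = 320.0000°F.
In Celsius: (320 - 32) × 5/9 = 160.0000°C.
In Rankine: 160.0000 × 1.8 + 491.67 = 779.67°R.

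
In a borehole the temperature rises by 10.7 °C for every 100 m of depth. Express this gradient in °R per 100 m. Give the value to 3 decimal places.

19.260 °R/100 m

The quantity depends on a temperature interval, so only the ratio of degree sizes applies; the offset between the scales is irrelevant.
A change of 1°C is a change of 1.8°R, so 10.7 × 1.8 = 19.260.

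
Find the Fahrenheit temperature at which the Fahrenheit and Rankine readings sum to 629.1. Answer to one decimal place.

84.7°F

Let F be the Fahrenheit reading. The Rankine reading is R = 1·F + 459.67.
Require F + R = 629.1: (2)·F + 459.67 = 629.1.
F = (629.1 - 459.67) / (2) = 84.7.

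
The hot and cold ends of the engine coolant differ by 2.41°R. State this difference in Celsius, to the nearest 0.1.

An interval of 1°R corresponds to 5/9°C.
2.41 × 5/9 = 1.3.

1.3°C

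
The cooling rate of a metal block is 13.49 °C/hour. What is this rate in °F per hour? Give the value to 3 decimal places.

24.282 °F/hour

Since only a temperature interval is involved, the additive offset between the scales drops out.
A change of 1°C is a change of 1.8°F, so 13.49 × 1.8 = 24.282.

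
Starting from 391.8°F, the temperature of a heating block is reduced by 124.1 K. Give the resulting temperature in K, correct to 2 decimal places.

348.94 K

Initial temperature in Celsius: (391.8 - 32) × 5/9 = 199.8889°C.
The 124.1 K change is an interval; Kelvin and Celsius degrees are the same size, so ΔC = -124.1°C.
Final Celsius temperature: 199.8889 - 124.1000 = 75.7889°C.
In kelvin: 75.7889 + 273.15 = 348.94 K.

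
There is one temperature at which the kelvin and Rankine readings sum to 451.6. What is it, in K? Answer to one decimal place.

161.3 K

Let K be the kelvin reading. The Rankine reading is R = 1.8·K.
Require K + R = 451.6: (2.8)·K = 451.6.
K = (451.6) / (2.8) = 161.3.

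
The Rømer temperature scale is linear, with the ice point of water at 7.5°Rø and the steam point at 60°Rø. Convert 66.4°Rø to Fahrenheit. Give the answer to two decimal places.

233.94°F

Linear interpolation between the fixed points: C = (66.4 - 7.5) × 100 / (60 - 7.5) = 112.1905°C.
Then 112.1905 × 1.8 + 32 = 233.94°F.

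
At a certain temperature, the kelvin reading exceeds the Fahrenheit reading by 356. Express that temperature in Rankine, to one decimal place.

233.3°R

Let x be the kelvin reading; then the Fahrenheit reading is 1.8·x - 459.67.
(1.8·x - 459.67) - x = -356  ⇒  (0.8)·x = 103.67  ⇒  x = 129.5875 K.
In Celsius: 129.5875 - 273.15 = -143.5625°C.
In Rankine: -143.5625 × 1.8 + 491.67 = 233.3°R.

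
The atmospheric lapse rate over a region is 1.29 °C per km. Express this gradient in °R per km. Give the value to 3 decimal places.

2.322 °R/km

The quantity depends on a temperature interval, so only the ratio of degree sizes applies; the offset between the scales is irrelevant.
A change of 1°C is a change of 1.8°R, so 1.29 × 1.8 = 2.322.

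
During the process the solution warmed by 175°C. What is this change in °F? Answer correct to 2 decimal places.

315.00°F

Only the scale ratio 1.8 matters for a change in temperature.
175 × 1.8 = 315.00.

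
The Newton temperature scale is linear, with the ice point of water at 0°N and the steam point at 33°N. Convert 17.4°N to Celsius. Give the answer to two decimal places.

Linear interpolation between the fixed points: C = (17.4 - 0) × 100 / (33 - 0) = 52.7273°C.

52.73°C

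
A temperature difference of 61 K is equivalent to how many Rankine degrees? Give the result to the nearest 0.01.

An interval of 1 K corresponds to 1.8°R.
61 × 1.8 = 109.80.

109.80°R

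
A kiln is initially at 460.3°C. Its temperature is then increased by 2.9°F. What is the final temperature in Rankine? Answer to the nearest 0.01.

The 2.9°F change is an interval, so only the factor 5/9 applies: +2.9 × 5/9 = +1.6111°C.
Final Celsius temperature: 460.3000 + 1.6111 = 461.9111°C.
In Rankine: 461.9111 × 1.8 + 491.67 = 1323.11°R.

1323.11°R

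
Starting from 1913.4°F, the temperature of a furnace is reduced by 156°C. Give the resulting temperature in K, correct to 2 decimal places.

Initial temperature in Celsius: (1913.4 - 32) × 5/9 = 1045.2222°C.
Final Celsius temperature: 1045.2222 - 156.0000 = 889.2222°C.
In kelvin: 889.2222 + 273.15 = 1162.37 K.

1162.37 K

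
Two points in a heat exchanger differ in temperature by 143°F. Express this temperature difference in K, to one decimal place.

79.4 K

Only the scale ratio 5/9 matters for a change in temperature.
143 × 5/9 = 79.4.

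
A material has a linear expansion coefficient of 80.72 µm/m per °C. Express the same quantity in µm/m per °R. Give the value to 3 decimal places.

44.844 µm/m per °R

The quantity depends on a temperature interval, so only the ratio of degree sizes applies; the offset between the scales is irrelevant.
A change of 1°R is a change of 5/9°C, so per °R the value is 80.72 × 5/9 = 44.844.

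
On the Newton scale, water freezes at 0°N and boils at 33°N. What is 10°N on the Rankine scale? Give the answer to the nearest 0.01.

Linear interpolation between the fixed points: C = (10 - 0) × 100 / (33 - 0) = 30.3030°C.
Then 30.3030 × 1.8 + 491.67 = 546.22°R.

546.22°R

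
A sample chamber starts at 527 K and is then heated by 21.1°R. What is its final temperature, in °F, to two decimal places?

Initial temperature in Celsius: 527 - 273.15 = 253.8500°C.
The 21.1°R change is an interval, so only the factor 5/9 applies: +21.1 × 5/9 = +11.7222°C.
Final Celsius temperature: 253.8500 + 11.7222 = 265.5722°C.
In Fahrenheit: 265.5722 × 1.8 + 32 = 510.03°F.

510.03°F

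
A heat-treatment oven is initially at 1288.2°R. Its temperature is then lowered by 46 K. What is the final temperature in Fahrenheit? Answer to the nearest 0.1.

745.7°F

Initial temperature in Celsius: (1288.2 - 491.67) × 5/9 = 442.5167°C.
The 46 K change is an interval; Kelvin and Celsius degrees are the same size, so ΔC = -46°C.
Final Celsius temperature: 442.5167 - 46.0000 = 396.5167°C.
In Fahrenheit: 396.5167 × 1.8 + 32 = 745.7°F.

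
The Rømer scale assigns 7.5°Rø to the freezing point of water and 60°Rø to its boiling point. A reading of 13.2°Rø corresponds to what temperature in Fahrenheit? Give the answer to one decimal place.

Linear interpolation between the fixed points: C = (13.2 - 7.5) × 100 / (60 - 7.5) = 10.8571°C.
Then 10.8571 × 1.8 + 32 = 51.5°F.

51.5°F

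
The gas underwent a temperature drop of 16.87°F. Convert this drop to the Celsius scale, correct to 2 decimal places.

9.37°C

For a temperature interval the offset drops out; only the factor 5/9 applies.
16.87 × 5/9 = 9.37.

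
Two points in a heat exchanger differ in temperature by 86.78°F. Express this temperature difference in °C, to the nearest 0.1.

Only the scale ratio 5/9 matters for a change in temperature.
86.78 × 5/9 = 48.2.

48.2°C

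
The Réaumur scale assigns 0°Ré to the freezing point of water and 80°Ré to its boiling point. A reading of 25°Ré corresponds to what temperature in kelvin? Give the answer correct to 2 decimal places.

Linear interpolation between the fixed points: C = (25 - 0) × 100 / (80 - 0) = 31.2500°C.
Then 31.2500 + 273.15 = 304.40 K.

304.40 K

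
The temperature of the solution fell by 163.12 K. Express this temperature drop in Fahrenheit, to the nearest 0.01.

293.62°F

Only the scale ratio 1.8 matters for a change in temperature.
163.12 × 1.8 = 293.62.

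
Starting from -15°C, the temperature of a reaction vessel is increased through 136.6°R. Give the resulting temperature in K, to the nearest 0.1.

334.0 K

The 136.6°R change is an interval, so only the factor 5/9 applies: +136.6 × 5/9 = +75.8889°C.
Final Celsius temperature: -15.0000 + 75.8889 = 60.8889°C.
In kelvin: 60.8889 + 273.15 = 334.0 K.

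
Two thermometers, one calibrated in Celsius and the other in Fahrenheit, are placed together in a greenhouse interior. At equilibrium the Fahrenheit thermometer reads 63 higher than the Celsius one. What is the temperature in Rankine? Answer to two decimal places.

Let x be the Celsius reading; then the Fahrenheit reading is 1.8·x + 32.
(1.8·x + 32) - x = 63  ⇒  (0.8)·x = 31  ⇒  x = 38.7500°C.
In Rankine: 38.7500 × 1.8 + 491.67 = 561.42°R.

561.42°R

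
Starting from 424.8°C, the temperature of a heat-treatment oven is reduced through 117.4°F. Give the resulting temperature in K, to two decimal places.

The 117.4°F change is an interval, so only the factor 5/9 applies: -117.4 × 5/9 = -65.2222°C.
Final Celsius temperature: 424.8000 - 65.2222 = 359.5778°C.
In kelvin: 359.5778 + 273.15 = 632.73 K.

632.73 K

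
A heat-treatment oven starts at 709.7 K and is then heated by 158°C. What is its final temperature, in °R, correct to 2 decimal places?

Initial temperature in Celsius: 709.7 - 273.15 = 436.5500°C.
Final Celsius temperature: 436.5500 + 158.0000 = 594.5500°C.
In Rankine: 594.5500 × 1.8 + 491.67 = 1561.86°R.

1561.86°R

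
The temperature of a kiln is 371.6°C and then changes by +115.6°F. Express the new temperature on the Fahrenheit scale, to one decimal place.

The 115.6°F change is an interval, so only the factor 5/9 applies: +115.6 × 5/9 = +64.2222°C.
Final Celsius temperature: 371.6000 + 64.2222 = 435.8222°C.
In Fahrenheit: 435.8222 × 1.8 + 32 = 816.5°F.

816.5°F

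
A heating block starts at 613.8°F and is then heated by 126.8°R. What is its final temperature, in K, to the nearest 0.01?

Initial temperature in Celsius: (613.8 - 32) × 5/9 = 323.2222°C.
The 126.8°R change is an interval, so only the factor 5/9 applies: +126.8 × 5/9 = +70.4444°C.
Final Celsius temperature: 323.2222 + 70.4444 = 393.6667°C.
In kelvin: 393.6667 + 273.15 = 666.82 K.

666.82 K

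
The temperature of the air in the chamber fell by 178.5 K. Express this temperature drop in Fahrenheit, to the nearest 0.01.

An interval of 1 K corresponds to 1.8°F.
178.5 × 1.8 = 321.30.

321.30°F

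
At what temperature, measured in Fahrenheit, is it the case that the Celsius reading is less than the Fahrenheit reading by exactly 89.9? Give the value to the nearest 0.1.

Let F be the Fahrenheit reading. The Celsius reading is C = 5/9·F - 17.7778.
Require C - F = -89.9: (-4/9)·F - 17.7778 = -89.9.
F = (-89.9 + 17.7778) / (-4/9) = 162.3.

162.3°F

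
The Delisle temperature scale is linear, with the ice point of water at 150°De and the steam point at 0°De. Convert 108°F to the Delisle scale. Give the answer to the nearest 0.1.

86.7°De

First in Celsius: (108 - 32) × 5/9 = 42.2222°C.
Linearly onto the Delisle scale: 150 + (42.2222 / 100) × (0 - 150) = 86.7°De.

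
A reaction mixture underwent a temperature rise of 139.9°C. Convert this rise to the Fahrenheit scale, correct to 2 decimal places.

251.82°F

Only the scale ratio 1.8 matters for a change in temperature.
139.9 × 1.8 = 251.82.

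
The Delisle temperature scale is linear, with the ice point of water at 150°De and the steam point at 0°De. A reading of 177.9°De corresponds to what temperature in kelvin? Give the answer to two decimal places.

Linear interpolation between the fixed points: C = (177.9 - 150) × 100 / (0 - 150) = -18.6000°C.
Then -18.6000 + 273.15 = 254.55 K.

254.55 K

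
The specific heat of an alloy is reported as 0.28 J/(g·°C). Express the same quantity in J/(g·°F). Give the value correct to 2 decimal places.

0.16 J/(g·°F)

Since only a temperature interval is involved, the additive offset between the scales drops out.
A change of 1°F is a change of 5/9°C, so per °F the value is 0.28 × 5/9 = 0.16.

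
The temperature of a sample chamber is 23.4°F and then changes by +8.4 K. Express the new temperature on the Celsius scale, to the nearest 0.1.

3.6°C

Initial temperature in Celsius: (23.4 - 32) × 5/9 = -4.7778°C.
The 8.4 K change is an interval; Kelvin and Celsius degrees are the same size, so ΔC = +8.4°C.
Final Celsius temperature: -4.7778 + 8.4000 = 3.6222°C.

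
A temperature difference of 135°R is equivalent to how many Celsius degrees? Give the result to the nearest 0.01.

75.00°C

For a temperature interval the offset drops out; only the factor 5/9 applies.
135 × 5/9 = 75.00.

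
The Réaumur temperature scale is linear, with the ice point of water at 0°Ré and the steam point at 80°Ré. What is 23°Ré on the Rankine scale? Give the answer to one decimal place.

Linear interpolation between the fixed points: C = (23 - 0) × 100 / (80 - 0) = 28.7500°C.
Then 28.7500 × 1.8 + 491.67 = 543.4°R.

543.4°R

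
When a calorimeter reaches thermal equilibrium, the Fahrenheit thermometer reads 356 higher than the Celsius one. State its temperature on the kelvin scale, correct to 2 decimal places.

678.15 K

Let x be the Celsius reading; then the Fahrenheit reading is 1.8·x + 32.
(1.8·x + 32) - x = 356  ⇒  (0.8)·x = 324  ⇒  x = 405.0000°C.
In kelvin: 405.0000 + 273.15 = 678.15 K.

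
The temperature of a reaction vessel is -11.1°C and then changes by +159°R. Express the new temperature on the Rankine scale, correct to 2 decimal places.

630.69°R

The 159°R change is an interval, so only the factor 5/9 applies: +159 × 5/9 = +88.3333°C.
Final Celsius temperature: -11.1000 + 88.3333 = 77.2333°C.
In Rankine: 77.2333 × 1.8 + 491.67 = 630.69°R.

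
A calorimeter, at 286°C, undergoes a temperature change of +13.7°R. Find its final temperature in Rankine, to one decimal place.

The 13.7°R change is an interval, so only the factor 5/9 applies: +13.7 × 5/9 = +7.6111°C.
Final Celsius temperature: 286.0000 + 7.6111 = 293.6111°C.
In Rankine: 293.6111 × 1.8 + 491.67 = 1020.2°R.

1020.2°R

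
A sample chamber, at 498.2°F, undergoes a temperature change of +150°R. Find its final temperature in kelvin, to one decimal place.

615.5 K

Initial temperature in Celsius: (498.2 - 32) × 5/9 = 259.0000°C.
The 150°R change is an interval, so only the factor 5/9 applies: +150 × 5/9 = +83.3333°C.
Final Celsius temperature: 259.0000 + 83.3333 = 342.3333°C.
In kelvin: 342.3333 + 273.15 = 615.5 K.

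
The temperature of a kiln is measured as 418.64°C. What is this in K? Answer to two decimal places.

In kelvin: 418.6400 + 273.15 = 691.79 K.

691.79 K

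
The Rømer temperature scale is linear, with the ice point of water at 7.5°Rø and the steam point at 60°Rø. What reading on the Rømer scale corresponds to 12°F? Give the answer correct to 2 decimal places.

First in Celsius: (12 - 32) × 5/9 = -11.1111°C.
Linearly onto the Rømer scale: 7.5 + (-11.1111 / 100) × (60 - 7.5) = 1.67°Rø.

1.67°Rø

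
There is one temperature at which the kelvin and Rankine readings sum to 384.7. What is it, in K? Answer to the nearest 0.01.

Let K be the kelvin reading. The Rankine reading is R = 1.8·K.
Require K + R = 384.7: (2.8)·K = 384.7.
K = (384.7) / (2.8) = 137.39.

137.39 K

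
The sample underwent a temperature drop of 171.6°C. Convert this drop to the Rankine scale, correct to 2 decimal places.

For a temperature interval the offset drops out; only the factor 1.8 applies.
171.6 × 1.8 = 308.88.

308.88°R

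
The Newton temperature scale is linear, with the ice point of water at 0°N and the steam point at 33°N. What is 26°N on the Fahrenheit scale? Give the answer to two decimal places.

173.82°F

Linear interpolation between the fixed points: C = (26 - 0) × 100 / (33 - 0) = 78.7879°C.
Then 78.7879 × 1.8 + 32 = 173.82°F.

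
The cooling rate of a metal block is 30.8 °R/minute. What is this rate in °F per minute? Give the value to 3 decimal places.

The quantity depends on a temperature interval, so only the ratio of degree sizes applies; the offset between the scales is irrelevant.
A change of 1°R is a change of 1°F, so 30.8 × 1 = 30.800.

30.800 °F/minute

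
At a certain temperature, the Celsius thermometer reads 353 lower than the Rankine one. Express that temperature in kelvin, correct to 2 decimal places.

Let x be the Rankine reading; then the Celsius reading is 5/9·x - 273.15.
(5/9·x - 273.15) - x = -353  ⇒  (-4/9)·x = -79.85  ⇒  x = 179.6625°R.
In Celsius: (179.6625 - 491.67) × 5/9 = -173.3375°C.
In kelvin: -173.3375 + 273.15 = 99.81 K.

99.81 K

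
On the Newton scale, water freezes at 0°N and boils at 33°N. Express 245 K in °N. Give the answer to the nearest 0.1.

-9.3°N

First in Celsius: 245 - 273.15 = -28.1500°C.
Linearly onto the Newton scale: 0 + (-28.1500 / 100) × (33 - 0) = -9.3°N.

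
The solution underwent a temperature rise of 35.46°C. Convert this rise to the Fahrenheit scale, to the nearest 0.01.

63.83°F

Only the scale ratio 1.8 matters for a change in temperature.
35.46 × 1.8 = 63.83.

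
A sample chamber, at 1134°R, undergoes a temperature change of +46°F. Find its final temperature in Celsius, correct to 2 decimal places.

382.41°C

Initial temperature in Celsius: (1134 - 491.67) × 5/9 = 356.8500°C.
The 46°F change is an interval, so only the factor 5/9 applies: +46 × 5/9 = +25.5556°C.
Final Celsius temperature: 356.8500 + 25.5556 = 382.4056°C.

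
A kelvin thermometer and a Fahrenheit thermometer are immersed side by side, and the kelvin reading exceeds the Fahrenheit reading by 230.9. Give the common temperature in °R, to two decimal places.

514.73°R

Let x be the kelvin reading; then the Fahrenheit reading is 1.8·x - 459.67.
(1.8·x - 459.67) - x = -230.9  ⇒  (0.8)·x = 228.77  ⇒  x = 285.9625 K.
In Celsius: 285.9625 - 273.15 = 12.8125°C.
In Rankine: 12.8125 × 1.8 + 491.67 = 514.73°R.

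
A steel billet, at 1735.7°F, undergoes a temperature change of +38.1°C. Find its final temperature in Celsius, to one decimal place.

984.6°C

Initial temperature in Celsius: (1735.7 - 32) × 5/9 = 946.5000°C.
Final Celsius temperature: 946.5000 + 38.1000 = 984.6000°C.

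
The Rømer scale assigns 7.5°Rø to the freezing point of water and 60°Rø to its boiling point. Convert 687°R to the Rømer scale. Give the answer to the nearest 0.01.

64.47°Rø

First in Celsius: (687 - 491.67) × 5/9 = 108.5167°C.
Linearly onto the Rømer scale: 7.5 + (108.5167 / 100) × (60 - 7.5) = 64.47°Rø.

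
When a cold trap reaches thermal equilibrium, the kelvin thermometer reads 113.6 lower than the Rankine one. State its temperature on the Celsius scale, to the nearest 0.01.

Let x be the Rankine reading; then the kelvin reading is 5/9·x.
(5/9·x) - x = -113.6  ⇒  (-4/9)·x = -113.6  ⇒  x = 255.6000°R.
In Celsius: (255.6 - 491.67) × 5/9 = -131.15°C.

-131.15°C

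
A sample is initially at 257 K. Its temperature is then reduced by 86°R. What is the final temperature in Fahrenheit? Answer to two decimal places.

Initial temperature in Celsius: 257 - 273.15 = -16.1500°C.
The 86°R change is an interval, so only the factor 5/9 applies: -86 × 5/9 = -47.7778°C.
Final Celsius temperature: -16.1500 - 47.7778 = -63.9278°C.
In Fahrenheit: -63.9278 × 1.8 + 32 = -83.07°F.

-83.07°F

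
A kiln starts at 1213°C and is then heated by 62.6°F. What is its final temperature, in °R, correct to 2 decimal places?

2737.67°R

The 62.6°F change is an interval, so only the factor 5/9 applies: +62.6 × 5/9 = +34.7778°C.
Final Celsius temperature: 1213.0000 + 34.7778 = 1247.7778°C.
In Rankine: 1247.7778 × 1.8 + 491.67 = 2737.67°R.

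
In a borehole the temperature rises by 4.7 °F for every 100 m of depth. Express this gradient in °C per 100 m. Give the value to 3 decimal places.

2.611 °C/100 m

Since only a temperature interval is involved, the additive offset between the scales drops out.
A change of 1°F is a change of 5/9°C, so 4.7 × 5/9 = 2.611.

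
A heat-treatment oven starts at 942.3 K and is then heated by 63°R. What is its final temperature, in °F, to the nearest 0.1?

1299.5°F

Initial temperature in Celsius: 942.3 - 273.15 = 669.1500°C.
The 63°R change is an interval, so only the factor 5/9 applies: +63 × 5/9 = +35.0000°C.
Final Celsius temperature: 669.1500 + 35.0000 = 704.1500°C.
In Fahrenheit: 704.1500 × 1.8 + 32 = 1299.5°F.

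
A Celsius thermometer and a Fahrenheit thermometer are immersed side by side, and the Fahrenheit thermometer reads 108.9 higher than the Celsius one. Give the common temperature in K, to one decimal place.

369.3 K

Let x be the Celsius reading; then the Fahrenheit reading is 1.8·x + 32.
(1.8·x + 32) - x = 108.9  ⇒  (0.8)·x = 76.9  ⇒  x = 96.1250°C.
In kelvin: 96.1250 + 273.15 = 369.3 K.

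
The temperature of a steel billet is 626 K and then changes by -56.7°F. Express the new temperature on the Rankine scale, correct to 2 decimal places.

1070.10°R

Initial temperature in Celsius: 626 - 273.15 = 352.8500°C.
The 56.7°F change is an interval, so only the factor 5/9 applies: -56.7 × 5/9 = -31.5000°C.
Final Celsius temperature: 352.8500 - 31.5000 = 321.3500°C.
In Rankine: 321.3500 × 1.8 + 491.67 = 1070.10°R.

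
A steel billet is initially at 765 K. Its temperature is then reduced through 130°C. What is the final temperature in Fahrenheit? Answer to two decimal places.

Initial temperature in Celsius: 765 - 273.15 = 491.8500°C.
Final Celsius temperature: 491.8500 - 130.0000 = 361.8500°C.
In Fahrenheit: 361.8500 × 1.8 + 32 = 683.33°F.

683.33°F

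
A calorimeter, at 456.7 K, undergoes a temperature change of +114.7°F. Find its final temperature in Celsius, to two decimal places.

247.27°C

Initial temperature in Celsius: 456.7 - 273.15 = 183.5500°C.
The 114.7°F change is an interval, so only the factor 5/9 applies: +114.7 × 5/9 = +63.7222°C.
Final Celsius temperature: 183.5500 + 63.7222 = 247.2722°C.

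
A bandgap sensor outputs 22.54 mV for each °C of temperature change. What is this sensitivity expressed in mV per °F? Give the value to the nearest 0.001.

Since only a temperature interval is involved, the additive offset between the scales drops out.
A change of 1°F is a change of 5/9°C, so per °F the value is 22.54 × 5/9 = 12.522.

12.522 mV per °F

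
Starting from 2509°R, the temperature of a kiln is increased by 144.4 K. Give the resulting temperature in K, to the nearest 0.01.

Initial temperature in Celsius: (2509 - 491.67) × 5/9 = 1120.7389°C.
The 144.4 K change is an interval; Kelvin and Celsius degrees are the same size, so ΔC = +144.4°C.
Final Celsius temperature: 1120.7389 + 144.4000 = 1265.1389°C.
In kelvin: 1265.1389 + 273.15 = 1538.29 K.

1538.29 K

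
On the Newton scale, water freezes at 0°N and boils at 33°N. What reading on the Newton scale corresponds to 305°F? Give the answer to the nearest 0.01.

First in Celsius: (305 - 32) × 5/9 = 151.6667°C.
Linearly onto the Newton scale: 0 + (151.6667 / 100) × (33 - 0) = 50.05°N.

50.05°N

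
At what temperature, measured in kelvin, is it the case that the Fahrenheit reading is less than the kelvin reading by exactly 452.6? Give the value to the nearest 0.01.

8.84 K

Let K be the kelvin reading. The Fahrenheit reading is F = 1.8·K - 459.67.
Require F - K = -452.6: (0.8)·K - 459.67 = -452.6.
K = (-452.6 + 459.67) / (0.8) = 8.84.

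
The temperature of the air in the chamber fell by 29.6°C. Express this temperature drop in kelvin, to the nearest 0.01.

29.60 K

Celsius and kelvin degrees are the same size, so the interval is unchanged: 29.60.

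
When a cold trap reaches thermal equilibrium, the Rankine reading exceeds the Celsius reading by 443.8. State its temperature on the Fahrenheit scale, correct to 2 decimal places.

-75.71°F

Let x be the Celsius reading; then the Rankine reading is 1.8·x + 491.67.
(1.8·x + 491.67) - x = 443.8  ⇒  (0.8)·x = -47.87  ⇒  x = -59.8375°C.
In Fahrenheit: -59.8375 × 1.8 + 32 = -75.71°F.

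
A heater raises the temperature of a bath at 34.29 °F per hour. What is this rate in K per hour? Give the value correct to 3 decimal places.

19.050 K/hour

The quantity depends on a temperature interval, so only the ratio of degree sizes applies; the offset between the scales is irrelevant.
A change of 1°F is a change of 5/9 K, so 34.29 × 5/9 = 19.050.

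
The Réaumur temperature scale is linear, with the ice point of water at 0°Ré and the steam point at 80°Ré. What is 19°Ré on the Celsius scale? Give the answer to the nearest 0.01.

23.75°C

Linear interpolation between the fixed points: C = (19 - 0) × 100 / (80 - 0) = 23.7500°C.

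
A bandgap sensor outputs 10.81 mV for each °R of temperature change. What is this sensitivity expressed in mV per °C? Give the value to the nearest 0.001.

Since only a temperature interval is involved, the additive offset between the scales drops out.
A change of 1°C is a change of 1.8°R, so per °C the value is 10.81 × 1.8 = 19.458.

19.458 mV per °C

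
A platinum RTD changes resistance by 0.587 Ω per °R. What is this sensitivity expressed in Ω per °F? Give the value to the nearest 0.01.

0.59 Ω per °F

The quantity depends on a temperature interval, so only the ratio of degree sizes applies; the offset between the scales is irrelevant.
A change of 1°F is a change of 1°R, so per °F the value is 0.587 × 1 = 0.59.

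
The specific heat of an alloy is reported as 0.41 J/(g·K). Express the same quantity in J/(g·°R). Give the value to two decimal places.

Since only a temperature interval is involved, the additive offset between the scales drops out.
A change of 1°R is a change of 5/9 K, so per °R the value is 0.41 × 5/9 = 0.23.

0.23 J/(g·°R)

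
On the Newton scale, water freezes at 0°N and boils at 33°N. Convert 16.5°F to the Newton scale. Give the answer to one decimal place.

First in Celsius: (16.5 - 32) × 5/9 = -8.6111°C.
Linearly onto the Newton scale: 0 + (-8.6111 / 100) × (33 - 0) = -2.8°N.

-2.8°N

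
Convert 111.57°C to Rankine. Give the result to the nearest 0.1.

692.5°R

In Rankine: 111.5700 × 1.8 + 491.67 = 692.5°R.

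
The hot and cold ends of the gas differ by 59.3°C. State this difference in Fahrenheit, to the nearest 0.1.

106.7°F

For a temperature interval the offset drops out; only the factor 1.8 applies.
59.3 × 1.8 = 106.7.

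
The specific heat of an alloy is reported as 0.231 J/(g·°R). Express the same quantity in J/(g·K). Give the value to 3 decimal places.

The quantity depends on a temperature interval, so only the ratio of degree sizes applies; the offset between the scales is irrelevant.
A change of 1 K is a change of 1.8°R, so per K the value is 0.231 × 1.8 = 0.416.

0.416 J/(g·K)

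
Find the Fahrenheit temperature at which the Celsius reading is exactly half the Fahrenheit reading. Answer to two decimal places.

Let F be the Fahrenheit reading. The Celsius reading is C = 5/9·F - 17.7778.
Require C = 0.5·F: 5/9·F - 17.7778 = 0.5·F.
(1/18)·F = 17.7778  ⇒  F = 320.00.

320.00°F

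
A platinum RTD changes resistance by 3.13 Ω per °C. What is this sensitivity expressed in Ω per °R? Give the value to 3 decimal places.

1.739 Ω per °R

The quantity depends on a temperature interval, so only the ratio of degree sizes applies; the offset between the scales is irrelevant.
A change of 1°R is a change of 5/9°C, so per °R the value is 3.13 × 5/9 = 1.739.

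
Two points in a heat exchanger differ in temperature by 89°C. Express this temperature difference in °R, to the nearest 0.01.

Only the scale ratio 1.8 matters for a change in temperature.
89 × 1.8 = 160.20.

160.20°R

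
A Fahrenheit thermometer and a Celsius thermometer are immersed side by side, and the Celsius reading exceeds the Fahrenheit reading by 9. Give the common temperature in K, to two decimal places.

Let x be the Fahrenheit reading; then the Celsius reading is 5/9·x - 17.7778.
(5/9·x - 17.7778) - x = 9  ⇒  (-4/9)·x = 26.7778  ⇒  x = -60.2500°F.
In Celsius: (-60.25 - 32) × 5/9 = -51.2500°C.
In kelvin: -51.2500 + 273.15 = 221.90 K.

221.90 K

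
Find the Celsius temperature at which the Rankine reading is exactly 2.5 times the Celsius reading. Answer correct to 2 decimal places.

702.39°C

Let C be the Celsius reading. The Rankine reading is R = 1.8·C + 491.67.
Require R = 2.5·C: 1.8·C + 491.67 = 2.5·C.
(-0.7)·C = -491.67  ⇒  C = 702.39.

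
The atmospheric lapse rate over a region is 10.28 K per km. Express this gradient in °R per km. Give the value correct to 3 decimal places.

The quantity depends on a temperature interval, so only the ratio of degree sizes applies; the offset between the scales is irrelevant.
A change of 1 K is a change of 1.8°R, so 10.28 × 1.8 = 18.504.

18.504 °R/km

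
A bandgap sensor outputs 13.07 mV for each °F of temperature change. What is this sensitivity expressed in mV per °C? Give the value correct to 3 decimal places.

23.526 mV per °C

The quantity depends on a temperature interval, so only the ratio of degree sizes applies; the offset between the scales is irrelevant.
A change of 1°C is a change of 1.8°F, so per °C the value is 13.07 × 1.8 = 23.526.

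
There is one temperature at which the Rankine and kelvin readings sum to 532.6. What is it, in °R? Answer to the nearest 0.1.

342.4°R

Let R be the Rankine reading. The kelvin reading is K = 5/9·R.
Require R + K = 532.6: (14/9)·R = 532.6.
R = (532.6) / (14/9) = 342.4.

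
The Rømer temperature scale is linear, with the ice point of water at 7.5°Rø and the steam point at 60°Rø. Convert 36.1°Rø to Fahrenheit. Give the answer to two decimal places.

130.06°F

Linear interpolation between the fixed points: C = (36.1 - 7.5) × 100 / (60 - 7.5) = 54.4762°C.
Then 54.4762 × 1.8 + 32 = 130.06°F.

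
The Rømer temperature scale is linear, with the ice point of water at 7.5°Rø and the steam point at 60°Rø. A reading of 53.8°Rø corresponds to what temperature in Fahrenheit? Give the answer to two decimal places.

Linear interpolation between the fixed points: C = (53.8 - 7.5) × 100 / (60 - 7.5) = 88.1905°C.
Then 88.1905 × 1.8 + 32 = 190.74°F.

190.74°F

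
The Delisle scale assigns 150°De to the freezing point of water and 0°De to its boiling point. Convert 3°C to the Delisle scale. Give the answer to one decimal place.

Linearly onto the Delisle scale: 150 + (3.0000 / 100) × (0 - 150) = 145.5°De.

145.5°De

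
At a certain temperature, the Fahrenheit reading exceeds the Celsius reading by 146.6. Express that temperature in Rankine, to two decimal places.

749.52°R

Let x be the Celsius reading; then the Fahrenheit reading is 1.8·x + 32.
(1.8·x + 32) - x = 146.6  ⇒  (0.8)·x = 114.6  ⇒  x = 143.2500°C.
In Rankine: 143.2500 × 1.8 + 491.67 = 749.52°R.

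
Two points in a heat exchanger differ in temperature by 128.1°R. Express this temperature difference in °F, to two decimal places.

128.10°F

Rankine and Fahrenheit degrees are the same size, so the interval is unchanged: 128.10.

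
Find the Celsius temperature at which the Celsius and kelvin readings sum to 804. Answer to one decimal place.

Let C be the Celsius reading. The kelvin reading is K = 1·C + 273.15.
Require C + K = 804: (2)·C + 273.15 = 804.
C = (804 - 273.15) / (2) = 265.4.

265.4°C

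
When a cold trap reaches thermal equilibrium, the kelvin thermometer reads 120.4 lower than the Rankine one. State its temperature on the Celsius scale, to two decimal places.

Let x be the Rankine reading; then the kelvin reading is 5/9·x.
(5/9·x) - x = -120.4  ⇒  (-4/9)·x = -120.4  ⇒  x = 270.9000°R.
In Celsius: (270.9 - 491.67) × 5/9 = -122.65°C.

-122.65°C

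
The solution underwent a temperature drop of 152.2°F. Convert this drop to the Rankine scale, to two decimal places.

Fahrenheit and Rankine degrees are the same size, so the interval is unchanged: 152.20.

152.20°R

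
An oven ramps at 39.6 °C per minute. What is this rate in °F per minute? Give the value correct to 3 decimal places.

71.280 °F/minute

The quantity depends on a temperature interval, so only the ratio of degree sizes applies; the offset between the scales is irrelevant.
A change of 1°C is a change of 1.8°F, so 39.6 × 1.8 = 71.280.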